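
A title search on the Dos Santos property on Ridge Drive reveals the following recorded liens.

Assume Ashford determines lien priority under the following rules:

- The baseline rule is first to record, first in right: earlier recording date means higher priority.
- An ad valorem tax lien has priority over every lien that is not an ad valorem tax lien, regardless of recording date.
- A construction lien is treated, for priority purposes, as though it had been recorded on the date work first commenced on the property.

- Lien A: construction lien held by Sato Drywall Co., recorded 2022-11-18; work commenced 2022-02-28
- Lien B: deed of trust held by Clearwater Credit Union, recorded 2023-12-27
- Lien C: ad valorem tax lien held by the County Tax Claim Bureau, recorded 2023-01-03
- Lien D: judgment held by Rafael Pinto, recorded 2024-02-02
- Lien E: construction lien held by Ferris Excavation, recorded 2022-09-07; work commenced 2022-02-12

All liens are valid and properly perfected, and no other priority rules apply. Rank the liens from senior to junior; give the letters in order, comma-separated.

Effective dates: A is treated as recorded 2022-02-28, the work-commencement date; E's effective date is 2022-02-12, when work began.
C is an ad valorem tax lien, so it outranks all other liens regardless of date.
The other liens, earliest effective date first: E (2022-02-12), A (2022-02-28), B (2023-12-27), D (2024-02-02).

C, E, A, B, D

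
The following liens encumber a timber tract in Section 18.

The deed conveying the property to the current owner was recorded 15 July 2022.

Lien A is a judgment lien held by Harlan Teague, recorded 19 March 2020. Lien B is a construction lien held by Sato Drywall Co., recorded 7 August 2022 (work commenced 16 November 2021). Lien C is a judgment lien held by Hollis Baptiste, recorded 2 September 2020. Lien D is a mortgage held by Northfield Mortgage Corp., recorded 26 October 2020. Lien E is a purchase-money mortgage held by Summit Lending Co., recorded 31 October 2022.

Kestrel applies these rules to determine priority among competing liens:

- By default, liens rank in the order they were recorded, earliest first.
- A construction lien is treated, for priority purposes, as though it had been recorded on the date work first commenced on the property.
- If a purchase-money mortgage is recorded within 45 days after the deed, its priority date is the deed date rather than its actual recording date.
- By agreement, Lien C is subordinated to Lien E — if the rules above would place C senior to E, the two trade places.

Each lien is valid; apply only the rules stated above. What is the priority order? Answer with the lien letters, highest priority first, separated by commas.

A, E, D, B, C

Effective dates after the stated exceptions: B relates back to 16 November 2021 (work commenced); E was recorded 108 days after the deed — beyond 45 days — so no relation-back applies.
By effective date, earliest first: A (19 March 2020), C (2 September 2020), D (26 October 2020), B (16 November 2021), E (31 October 2022).
Because C would otherwise rank above E, the subordination swaps them.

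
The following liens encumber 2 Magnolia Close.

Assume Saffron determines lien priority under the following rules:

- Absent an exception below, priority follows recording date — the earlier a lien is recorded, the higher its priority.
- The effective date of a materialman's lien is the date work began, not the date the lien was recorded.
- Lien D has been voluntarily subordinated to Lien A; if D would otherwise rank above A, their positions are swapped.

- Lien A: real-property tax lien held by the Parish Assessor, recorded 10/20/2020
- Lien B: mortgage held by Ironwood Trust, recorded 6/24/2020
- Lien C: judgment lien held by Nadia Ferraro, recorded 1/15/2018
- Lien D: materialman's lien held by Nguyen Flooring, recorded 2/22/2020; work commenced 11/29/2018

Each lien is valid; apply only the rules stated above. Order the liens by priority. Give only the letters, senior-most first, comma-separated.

Effective dates: D's effective date is 11/29/2018, when work began.
By effective date, earliest first: C (1/15/2018), D (11/29/2018), B (6/24/2020), A (10/20/2020).
D is senior to A before the subordination, so the two trade places.

C, A, B, D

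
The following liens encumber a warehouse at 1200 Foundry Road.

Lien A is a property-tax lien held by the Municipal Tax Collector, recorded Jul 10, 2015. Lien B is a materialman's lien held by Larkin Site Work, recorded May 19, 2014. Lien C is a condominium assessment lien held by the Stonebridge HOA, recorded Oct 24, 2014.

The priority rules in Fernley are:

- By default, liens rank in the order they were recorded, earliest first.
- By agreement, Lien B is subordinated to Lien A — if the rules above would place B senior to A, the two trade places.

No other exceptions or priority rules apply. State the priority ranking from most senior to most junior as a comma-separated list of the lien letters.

A, C, B

Ordering by effective date: B (May 19, 2014), C (Oct 24, 2014), A (Jul 10, 2015).
B would otherwise be senior to A, so under the subordination agreement B and A exchange positions.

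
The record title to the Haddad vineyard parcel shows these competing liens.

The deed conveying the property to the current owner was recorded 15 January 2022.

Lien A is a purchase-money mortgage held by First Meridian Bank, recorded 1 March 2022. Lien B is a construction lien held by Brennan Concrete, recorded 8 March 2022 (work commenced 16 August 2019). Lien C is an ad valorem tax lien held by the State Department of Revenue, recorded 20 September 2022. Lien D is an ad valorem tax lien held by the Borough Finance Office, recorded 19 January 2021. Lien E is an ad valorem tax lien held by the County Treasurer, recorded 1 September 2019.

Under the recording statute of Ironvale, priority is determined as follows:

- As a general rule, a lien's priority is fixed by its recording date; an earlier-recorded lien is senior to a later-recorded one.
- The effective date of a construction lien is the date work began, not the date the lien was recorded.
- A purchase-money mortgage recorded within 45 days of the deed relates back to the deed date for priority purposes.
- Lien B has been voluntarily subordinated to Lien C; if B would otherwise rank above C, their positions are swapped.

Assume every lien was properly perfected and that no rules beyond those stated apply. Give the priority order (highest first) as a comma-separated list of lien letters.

First, effective dates: A relates back to the deed date 15 January 2022; B relates back to 16 August 2019 (work commenced).
By effective date: B (16 August 2019), E (1 September 2019), D (19 January 2021), A (15 January 2022), C (20 September 2022).
The subordination applies — B was senior to C — so B and C swap.

C, E, D, A, B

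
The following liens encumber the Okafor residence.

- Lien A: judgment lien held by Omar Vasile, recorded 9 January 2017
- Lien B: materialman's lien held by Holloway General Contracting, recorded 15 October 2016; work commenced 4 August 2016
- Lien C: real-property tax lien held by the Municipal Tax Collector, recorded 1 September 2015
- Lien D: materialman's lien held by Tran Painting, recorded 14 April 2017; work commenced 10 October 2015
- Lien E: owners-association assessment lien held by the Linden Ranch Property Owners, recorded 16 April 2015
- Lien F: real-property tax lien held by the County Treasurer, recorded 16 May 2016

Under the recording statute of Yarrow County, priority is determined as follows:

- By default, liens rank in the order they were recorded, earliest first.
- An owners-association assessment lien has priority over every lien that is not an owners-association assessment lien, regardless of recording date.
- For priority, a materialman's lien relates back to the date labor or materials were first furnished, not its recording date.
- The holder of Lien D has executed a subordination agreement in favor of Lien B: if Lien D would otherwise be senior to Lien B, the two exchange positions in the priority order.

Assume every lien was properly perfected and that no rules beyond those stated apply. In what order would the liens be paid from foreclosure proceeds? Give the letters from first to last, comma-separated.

E, C, B, F, D, A

First, effective dates: B relates back to 4 August 2016 (work commenced); D is treated as recorded 10 October 2015, the work-commencement date.
E is an owners-association assessment lien, so it outranks all other liens regardless of date.
The other liens, earliest effective date first: C (1 September 2015), D (10 October 2015), F (16 May 2016), B (4 August 2016), A (9 January 2017).
D is senior to B before the subordination, so the two trade places.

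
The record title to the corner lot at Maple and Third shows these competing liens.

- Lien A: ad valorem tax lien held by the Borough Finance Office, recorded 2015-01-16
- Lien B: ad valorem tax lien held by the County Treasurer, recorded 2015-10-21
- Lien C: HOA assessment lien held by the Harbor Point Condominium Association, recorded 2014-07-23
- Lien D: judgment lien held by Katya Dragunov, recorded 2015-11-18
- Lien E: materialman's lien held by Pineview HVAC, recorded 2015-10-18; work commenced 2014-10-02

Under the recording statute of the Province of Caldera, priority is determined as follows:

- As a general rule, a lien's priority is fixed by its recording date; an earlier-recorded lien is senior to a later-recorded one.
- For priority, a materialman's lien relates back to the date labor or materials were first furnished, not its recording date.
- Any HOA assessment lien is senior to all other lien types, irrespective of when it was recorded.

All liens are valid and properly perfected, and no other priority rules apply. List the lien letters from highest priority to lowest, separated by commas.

C, E, A, B, D

First, effective dates: E's effective date is 2014-10-02, when work began.
C is an HOA assessment lien and takes priority over every other lien.
The other liens, earliest effective date first: E (2014-10-02), A (2015-01-16), B (2015-10-21), D (2015-11-18).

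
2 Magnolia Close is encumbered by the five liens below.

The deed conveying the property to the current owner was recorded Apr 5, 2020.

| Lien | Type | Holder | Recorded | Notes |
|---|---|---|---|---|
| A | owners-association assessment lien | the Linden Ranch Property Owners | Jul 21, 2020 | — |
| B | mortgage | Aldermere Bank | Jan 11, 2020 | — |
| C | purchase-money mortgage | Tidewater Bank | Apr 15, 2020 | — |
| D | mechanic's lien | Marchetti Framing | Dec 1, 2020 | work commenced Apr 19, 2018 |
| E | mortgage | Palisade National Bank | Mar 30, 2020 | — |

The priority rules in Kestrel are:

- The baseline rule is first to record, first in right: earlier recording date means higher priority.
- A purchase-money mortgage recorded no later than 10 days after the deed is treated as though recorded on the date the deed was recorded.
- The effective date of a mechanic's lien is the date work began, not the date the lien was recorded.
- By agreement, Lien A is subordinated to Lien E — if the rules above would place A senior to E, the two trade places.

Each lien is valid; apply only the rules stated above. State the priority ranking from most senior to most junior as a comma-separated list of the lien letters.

D, B, E, C, A

First, effective dates: C's effective date is the deed date, Apr 5, 2020; D's effective date is Apr 19, 2018, when work began.
Sorted by effective date: D (Apr 19, 2018), B (Jan 11, 2020), E (Mar 30, 2020), C (Apr 5, 2020), A (Jul 21, 2020).
A is already junior to E, so the subordination agreement changes nothing.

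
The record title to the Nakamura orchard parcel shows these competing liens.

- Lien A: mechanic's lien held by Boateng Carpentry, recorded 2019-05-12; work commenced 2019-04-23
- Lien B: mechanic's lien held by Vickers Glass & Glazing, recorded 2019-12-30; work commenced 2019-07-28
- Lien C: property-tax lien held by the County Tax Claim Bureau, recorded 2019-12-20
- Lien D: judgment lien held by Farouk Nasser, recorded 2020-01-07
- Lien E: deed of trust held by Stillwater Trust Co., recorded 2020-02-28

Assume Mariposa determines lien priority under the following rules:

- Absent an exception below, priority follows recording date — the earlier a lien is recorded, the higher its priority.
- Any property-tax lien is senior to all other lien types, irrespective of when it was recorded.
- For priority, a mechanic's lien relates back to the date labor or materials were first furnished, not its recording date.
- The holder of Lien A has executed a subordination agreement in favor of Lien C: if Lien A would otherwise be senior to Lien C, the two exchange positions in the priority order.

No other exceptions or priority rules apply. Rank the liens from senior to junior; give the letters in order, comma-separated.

C, A, B, D, E

First, effective dates: A's effective date is 2019-04-23, when work began; B is treated as recorded 2019-07-28, the work-commencement date.
C is a property-tax lien and takes priority over every other lien.
Ordering the rest by effective date: A (2019-04-23), B (2019-07-28), D (2020-01-07), E (2020-02-28).
A already ranks below C; the subordination has no effect.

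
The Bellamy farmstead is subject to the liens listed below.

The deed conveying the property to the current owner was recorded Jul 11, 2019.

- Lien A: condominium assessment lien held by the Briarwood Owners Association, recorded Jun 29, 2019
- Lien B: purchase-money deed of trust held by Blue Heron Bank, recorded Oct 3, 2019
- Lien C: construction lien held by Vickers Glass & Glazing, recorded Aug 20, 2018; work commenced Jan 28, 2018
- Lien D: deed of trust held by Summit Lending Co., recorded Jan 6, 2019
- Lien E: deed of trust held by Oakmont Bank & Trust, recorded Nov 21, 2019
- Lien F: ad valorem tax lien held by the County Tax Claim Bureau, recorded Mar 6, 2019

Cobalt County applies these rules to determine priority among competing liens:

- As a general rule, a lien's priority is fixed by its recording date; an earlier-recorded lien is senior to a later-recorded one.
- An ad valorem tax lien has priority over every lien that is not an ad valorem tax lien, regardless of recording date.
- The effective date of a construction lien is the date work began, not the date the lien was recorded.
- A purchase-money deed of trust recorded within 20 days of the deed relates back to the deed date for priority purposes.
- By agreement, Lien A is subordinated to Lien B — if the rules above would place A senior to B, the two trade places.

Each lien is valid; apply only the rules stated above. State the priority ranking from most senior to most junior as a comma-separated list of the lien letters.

First, effective dates: B was recorded 84 days after the deed — beyond 20 days — so no relation-back applies; C relates back to Jan 28, 2018 (work commenced).
As an ad valorem tax lien, F is senior to every other lien.
Remaining liens by effective date: C (Jan 28, 2018), D (Jan 6, 2019), A (Jun 29, 2019), B (Oct 3, 2019), E (Nov 21, 2019).
Because A would otherwise rank above B, the subordination swaps them.

F, C, D, B, A, E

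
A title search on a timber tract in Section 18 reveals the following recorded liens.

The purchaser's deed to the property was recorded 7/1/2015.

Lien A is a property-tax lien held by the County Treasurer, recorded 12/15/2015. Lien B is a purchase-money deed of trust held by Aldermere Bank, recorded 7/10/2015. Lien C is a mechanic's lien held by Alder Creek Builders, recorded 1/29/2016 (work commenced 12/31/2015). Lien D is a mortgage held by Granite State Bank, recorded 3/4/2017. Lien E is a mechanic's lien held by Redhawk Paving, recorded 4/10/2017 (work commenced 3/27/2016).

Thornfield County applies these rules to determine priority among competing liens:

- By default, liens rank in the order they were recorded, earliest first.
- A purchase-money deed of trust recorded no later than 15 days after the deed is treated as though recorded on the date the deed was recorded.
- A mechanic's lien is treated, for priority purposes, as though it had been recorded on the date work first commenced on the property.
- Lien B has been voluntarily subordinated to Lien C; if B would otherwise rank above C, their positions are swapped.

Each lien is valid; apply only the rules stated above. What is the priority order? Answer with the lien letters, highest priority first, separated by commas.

Effective dates: B was recorded within the 15-day window, so its effective date is the deed date 7/1/2015; C relates back to 12/31/2015 (work commenced); E relates back to 3/27/2016 (work commenced).
Ordering by effective date: B (7/1/2015), A (12/15/2015), C (12/31/2015), E (3/27/2016), D (3/4/2017).
B would otherwise be senior to C, so under the subordination agreement B and C exchange positions.

C, A, B, E, D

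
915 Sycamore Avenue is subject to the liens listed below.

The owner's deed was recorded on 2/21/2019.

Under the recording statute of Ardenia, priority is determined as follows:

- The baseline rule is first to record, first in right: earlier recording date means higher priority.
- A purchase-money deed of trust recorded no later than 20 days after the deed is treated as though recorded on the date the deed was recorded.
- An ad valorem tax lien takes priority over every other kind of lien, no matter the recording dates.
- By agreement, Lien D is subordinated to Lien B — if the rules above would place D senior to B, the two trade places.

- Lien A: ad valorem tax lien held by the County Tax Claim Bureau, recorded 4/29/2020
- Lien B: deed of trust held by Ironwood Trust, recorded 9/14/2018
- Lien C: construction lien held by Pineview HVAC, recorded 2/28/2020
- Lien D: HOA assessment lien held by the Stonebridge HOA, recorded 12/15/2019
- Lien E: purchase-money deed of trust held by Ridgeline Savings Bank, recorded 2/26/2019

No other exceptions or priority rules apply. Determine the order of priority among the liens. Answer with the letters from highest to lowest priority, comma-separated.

A, B, E, D, C

Effective dates after the stated exceptions: E relates back to the deed date 2/21/2019.
A is an ad valorem tax lien and takes priority over every other lien.
Among the remaining liens, by effective date: B (9/14/2018), E (2/21/2019), D (12/15/2019), C (2/28/2020).
Since D is not senior to B, the subordination leaves the order unchanged.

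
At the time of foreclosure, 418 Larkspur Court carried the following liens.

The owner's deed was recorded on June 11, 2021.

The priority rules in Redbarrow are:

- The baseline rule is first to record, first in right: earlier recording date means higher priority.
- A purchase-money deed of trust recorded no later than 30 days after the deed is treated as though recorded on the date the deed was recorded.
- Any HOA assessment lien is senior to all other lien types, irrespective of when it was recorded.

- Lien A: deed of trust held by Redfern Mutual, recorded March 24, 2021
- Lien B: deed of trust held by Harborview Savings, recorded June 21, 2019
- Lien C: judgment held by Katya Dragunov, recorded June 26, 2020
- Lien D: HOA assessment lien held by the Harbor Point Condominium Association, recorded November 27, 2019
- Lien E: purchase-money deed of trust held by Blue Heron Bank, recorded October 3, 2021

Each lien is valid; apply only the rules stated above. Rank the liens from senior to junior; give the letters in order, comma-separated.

Effective dates after the stated exceptions: E was recorded 114 days after the deed — beyond 30 days — so no relation-back applies.
As an HOA assessment lien, D is senior to every other lien.
Remaining liens by effective date: B (June 21, 2019), C (June 26, 2020), A (March 24, 2021), E (October 3, 2021).

D, B, C, A, E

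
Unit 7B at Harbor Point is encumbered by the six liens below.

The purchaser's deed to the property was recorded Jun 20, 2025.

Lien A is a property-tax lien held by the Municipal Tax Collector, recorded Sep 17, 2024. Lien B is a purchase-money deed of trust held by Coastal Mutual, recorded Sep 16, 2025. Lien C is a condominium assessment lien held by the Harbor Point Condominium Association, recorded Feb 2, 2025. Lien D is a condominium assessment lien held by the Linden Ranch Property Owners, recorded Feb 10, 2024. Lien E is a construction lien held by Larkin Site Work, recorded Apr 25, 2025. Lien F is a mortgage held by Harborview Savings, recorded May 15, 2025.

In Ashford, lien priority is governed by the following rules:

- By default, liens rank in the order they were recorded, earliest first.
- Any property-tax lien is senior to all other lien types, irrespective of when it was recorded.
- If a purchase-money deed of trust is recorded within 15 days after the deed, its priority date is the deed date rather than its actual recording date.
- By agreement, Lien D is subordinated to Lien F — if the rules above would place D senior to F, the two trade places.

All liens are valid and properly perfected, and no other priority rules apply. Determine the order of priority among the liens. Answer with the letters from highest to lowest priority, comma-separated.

Adjusting effective dates: B was recorded 88 days after the deed — beyond 15 days — so no relation-back applies.
A is a property-tax lien, so it outranks all other liens regardless of date.
The other liens, earliest effective date first: D (Feb 10, 2024), C (Feb 2, 2025), E (Apr 25, 2025), F (May 15, 2025), B (Sep 16, 2025).
The subordination applies — D was senior to F — so D and F swap.

A, F, C, E, D, B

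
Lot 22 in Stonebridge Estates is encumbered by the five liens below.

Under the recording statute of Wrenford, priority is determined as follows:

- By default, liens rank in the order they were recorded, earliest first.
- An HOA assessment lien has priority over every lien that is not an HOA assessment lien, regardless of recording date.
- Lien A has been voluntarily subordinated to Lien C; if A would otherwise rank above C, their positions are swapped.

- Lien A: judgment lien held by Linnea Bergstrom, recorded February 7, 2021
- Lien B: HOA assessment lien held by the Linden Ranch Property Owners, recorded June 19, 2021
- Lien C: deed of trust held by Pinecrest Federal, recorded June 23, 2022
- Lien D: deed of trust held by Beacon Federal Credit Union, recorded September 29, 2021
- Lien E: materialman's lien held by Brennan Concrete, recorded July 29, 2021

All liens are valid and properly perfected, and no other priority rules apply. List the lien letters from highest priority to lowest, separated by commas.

B is an HOA assessment lien and takes priority over every other lien.
Remaining liens by effective date: A (February 7, 2021), E (July 29, 2021), D (September 29, 2021), C (June 23, 2022).
Because A would otherwise rank above C, the subordination swaps them.

B, C, E, D, A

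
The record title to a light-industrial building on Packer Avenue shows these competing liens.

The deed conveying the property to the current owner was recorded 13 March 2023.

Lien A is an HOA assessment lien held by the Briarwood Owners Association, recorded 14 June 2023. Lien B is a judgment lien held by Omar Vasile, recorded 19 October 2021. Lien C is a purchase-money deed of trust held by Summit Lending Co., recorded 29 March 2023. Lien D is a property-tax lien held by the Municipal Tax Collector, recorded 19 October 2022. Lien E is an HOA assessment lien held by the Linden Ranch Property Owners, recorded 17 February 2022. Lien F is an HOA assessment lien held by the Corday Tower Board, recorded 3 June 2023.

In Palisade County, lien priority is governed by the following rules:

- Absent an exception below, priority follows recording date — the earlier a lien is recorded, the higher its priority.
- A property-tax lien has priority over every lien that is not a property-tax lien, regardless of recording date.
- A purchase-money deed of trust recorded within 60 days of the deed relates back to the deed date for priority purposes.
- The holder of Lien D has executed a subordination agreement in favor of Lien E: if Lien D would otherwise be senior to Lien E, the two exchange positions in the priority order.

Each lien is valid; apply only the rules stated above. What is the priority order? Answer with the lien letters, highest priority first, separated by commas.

First, effective dates: C was recorded within the 60-day window, so its effective date is the deed date 13 March 2023.
As a property-tax lien, D is senior to every other lien.
Remaining liens by effective date: B (19 October 2021), E (17 February 2022), C (13 March 2023), F (3 June 2023), A (14 June 2023).
D would otherwise be senior to E, so under the subordination agreement D and E exchange positions.

E, B, D, C, F, A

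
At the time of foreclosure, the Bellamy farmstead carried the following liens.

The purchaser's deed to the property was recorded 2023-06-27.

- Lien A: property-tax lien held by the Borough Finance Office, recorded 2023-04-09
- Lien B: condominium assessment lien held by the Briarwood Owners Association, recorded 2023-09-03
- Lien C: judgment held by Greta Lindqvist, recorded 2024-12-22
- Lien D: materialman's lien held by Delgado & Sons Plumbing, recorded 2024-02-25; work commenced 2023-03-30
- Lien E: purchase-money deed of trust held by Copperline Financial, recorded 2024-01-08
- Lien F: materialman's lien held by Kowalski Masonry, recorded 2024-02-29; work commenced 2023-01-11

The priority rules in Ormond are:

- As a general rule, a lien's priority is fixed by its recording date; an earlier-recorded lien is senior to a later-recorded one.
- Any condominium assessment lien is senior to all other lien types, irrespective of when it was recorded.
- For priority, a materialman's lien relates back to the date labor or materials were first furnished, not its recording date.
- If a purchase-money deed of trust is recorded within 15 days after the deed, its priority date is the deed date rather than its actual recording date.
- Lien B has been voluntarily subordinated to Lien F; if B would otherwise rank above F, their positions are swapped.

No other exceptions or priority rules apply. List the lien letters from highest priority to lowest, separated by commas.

First, effective dates: D is treated as recorded 2023-03-30, the work-commencement date; E was recorded 195 days after the deed — beyond 15 days — so no relation-back applies; F relates back to 2023-01-11 (work commenced).
B is a condominium assessment lien and takes priority over every other lien.
Among the remaining liens, by effective date: F (2023-01-11), D (2023-03-30), A (2023-04-09), E (2024-01-08), C (2024-12-22).
Because B would otherwise rank above F, the subordination swaps them.

F, B, D, A, E, C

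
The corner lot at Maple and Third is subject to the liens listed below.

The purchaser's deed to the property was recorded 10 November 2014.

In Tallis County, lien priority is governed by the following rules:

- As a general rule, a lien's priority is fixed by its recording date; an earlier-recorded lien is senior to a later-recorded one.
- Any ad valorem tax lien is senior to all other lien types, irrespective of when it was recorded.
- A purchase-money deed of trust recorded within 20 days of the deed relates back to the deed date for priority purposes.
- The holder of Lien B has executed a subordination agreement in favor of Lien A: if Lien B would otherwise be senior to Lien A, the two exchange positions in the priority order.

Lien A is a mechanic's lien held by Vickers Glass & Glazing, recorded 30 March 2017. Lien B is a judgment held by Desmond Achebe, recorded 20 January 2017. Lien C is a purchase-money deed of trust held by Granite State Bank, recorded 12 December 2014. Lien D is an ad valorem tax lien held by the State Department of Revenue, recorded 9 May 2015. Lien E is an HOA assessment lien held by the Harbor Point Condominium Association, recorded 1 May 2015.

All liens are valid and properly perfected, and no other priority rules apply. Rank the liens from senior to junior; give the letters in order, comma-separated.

D, C, E, A, B

First, effective dates: C missed the 20-day window (32 days after the deed), so its recording date stands.
D is an ad valorem tax lien, so it outranks all other liens regardless of date.
The other liens, earliest effective date first: C (12 December 2014), E (1 May 2015), B (20 January 2017), A (30 March 2017).
B is senior to A before the subordination, so the two trade places.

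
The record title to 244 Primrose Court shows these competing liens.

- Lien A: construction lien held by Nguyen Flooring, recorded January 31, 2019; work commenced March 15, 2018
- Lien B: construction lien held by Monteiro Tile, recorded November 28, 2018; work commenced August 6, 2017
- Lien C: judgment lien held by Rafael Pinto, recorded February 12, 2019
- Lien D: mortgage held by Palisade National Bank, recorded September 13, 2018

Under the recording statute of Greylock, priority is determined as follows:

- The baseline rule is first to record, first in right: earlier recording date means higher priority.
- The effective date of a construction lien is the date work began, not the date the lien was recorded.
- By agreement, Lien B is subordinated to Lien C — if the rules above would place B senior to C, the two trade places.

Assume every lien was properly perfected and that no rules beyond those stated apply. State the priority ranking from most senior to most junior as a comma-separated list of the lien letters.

Adjusting effective dates: A's effective date is March 15, 2018, when work began; B relates back to August 6, 2017 (work commenced).
By effective date, earliest first: B (August 6, 2017), A (March 15, 2018), D (September 13, 2018), C (February 12, 2019).
B would otherwise be senior to C, so under the subordination agreement B and C exchange positions.

C, A, D, B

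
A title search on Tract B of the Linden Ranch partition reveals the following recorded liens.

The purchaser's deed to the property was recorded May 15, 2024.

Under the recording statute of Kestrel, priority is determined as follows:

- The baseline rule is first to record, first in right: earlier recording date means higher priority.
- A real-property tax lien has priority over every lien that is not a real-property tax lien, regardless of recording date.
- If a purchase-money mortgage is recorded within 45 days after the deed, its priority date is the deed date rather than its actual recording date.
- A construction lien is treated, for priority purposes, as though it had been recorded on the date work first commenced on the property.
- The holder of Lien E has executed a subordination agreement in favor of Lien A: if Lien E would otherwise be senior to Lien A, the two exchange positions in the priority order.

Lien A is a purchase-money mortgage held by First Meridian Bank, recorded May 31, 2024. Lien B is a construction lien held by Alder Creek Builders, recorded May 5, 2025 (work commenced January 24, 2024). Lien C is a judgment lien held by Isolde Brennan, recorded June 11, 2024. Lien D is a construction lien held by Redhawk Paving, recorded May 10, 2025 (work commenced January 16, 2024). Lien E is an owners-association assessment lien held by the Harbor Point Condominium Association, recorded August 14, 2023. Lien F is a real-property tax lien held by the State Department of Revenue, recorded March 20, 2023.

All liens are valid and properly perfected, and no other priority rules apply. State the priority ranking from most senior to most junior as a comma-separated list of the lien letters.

F, A, D, B, E, C

Adjusting effective dates: A's effective date is the deed date, May 15, 2024; B is treated as recorded January 24, 2024, the work-commencement date; D relates back to January 16, 2024 (work commenced).
F is a real-property tax lien and takes priority over every other lien.
Ordering the rest by effective date: E (August 14, 2023), D (January 16, 2024), B (January 24, 2024), A (May 15, 2024), C (June 11, 2024).
E would otherwise be senior to A, so under the subordination agreement E and A exchange positions.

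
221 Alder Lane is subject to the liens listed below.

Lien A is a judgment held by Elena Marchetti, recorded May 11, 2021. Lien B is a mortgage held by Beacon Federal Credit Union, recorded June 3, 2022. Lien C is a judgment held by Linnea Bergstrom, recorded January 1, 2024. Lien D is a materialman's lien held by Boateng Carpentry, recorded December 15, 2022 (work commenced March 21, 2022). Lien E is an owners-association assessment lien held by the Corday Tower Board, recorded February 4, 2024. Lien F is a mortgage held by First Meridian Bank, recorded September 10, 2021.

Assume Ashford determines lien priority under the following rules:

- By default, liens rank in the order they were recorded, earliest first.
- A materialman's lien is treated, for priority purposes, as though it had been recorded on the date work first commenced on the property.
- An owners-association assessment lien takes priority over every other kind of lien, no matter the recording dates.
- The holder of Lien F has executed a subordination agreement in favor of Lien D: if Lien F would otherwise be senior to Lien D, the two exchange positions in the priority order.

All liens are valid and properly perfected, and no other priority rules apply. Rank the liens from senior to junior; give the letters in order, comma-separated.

First, effective dates: D is treated as recorded March 21, 2022, the work-commencement date.
As an owners-association assessment lien, E is senior to every other lien.
Ordering the rest by effective date: A (May 11, 2021), F (September 10, 2021), D (March 21, 2022), B (June 3, 2022), C (January 1, 2024).
F would otherwise be senior to D, so under the subordination agreement F and D exchange positions.

E, A, D, F, B, C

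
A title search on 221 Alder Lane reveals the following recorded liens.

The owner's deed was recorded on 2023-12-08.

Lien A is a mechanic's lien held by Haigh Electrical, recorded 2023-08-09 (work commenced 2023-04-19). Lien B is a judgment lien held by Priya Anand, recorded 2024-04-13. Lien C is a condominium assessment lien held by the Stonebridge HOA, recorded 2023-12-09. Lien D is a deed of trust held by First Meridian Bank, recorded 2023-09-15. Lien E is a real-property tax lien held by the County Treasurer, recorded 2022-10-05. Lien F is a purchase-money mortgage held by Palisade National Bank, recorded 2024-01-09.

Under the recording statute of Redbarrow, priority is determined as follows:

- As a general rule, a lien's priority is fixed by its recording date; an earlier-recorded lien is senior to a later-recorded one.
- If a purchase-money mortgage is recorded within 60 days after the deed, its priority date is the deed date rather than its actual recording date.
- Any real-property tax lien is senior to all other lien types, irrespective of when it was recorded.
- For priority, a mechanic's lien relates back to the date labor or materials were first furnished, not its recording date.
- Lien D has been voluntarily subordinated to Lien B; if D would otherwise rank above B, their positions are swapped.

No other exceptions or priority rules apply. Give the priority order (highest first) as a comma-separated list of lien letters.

Effective dates: A relates back to 2023-04-19 (work commenced); F was recorded within the 60-day window, so its effective date is the deed date 2023-12-08.
As a real-property tax lien, E is senior to every other lien.
Ordering the rest by effective date: A (2023-04-19), D (2023-09-15), F (2023-12-08), C (2023-12-09), B (2024-04-13).
The subordination applies — D was senior to B — so D and B swap.

E, A, B, F, C, D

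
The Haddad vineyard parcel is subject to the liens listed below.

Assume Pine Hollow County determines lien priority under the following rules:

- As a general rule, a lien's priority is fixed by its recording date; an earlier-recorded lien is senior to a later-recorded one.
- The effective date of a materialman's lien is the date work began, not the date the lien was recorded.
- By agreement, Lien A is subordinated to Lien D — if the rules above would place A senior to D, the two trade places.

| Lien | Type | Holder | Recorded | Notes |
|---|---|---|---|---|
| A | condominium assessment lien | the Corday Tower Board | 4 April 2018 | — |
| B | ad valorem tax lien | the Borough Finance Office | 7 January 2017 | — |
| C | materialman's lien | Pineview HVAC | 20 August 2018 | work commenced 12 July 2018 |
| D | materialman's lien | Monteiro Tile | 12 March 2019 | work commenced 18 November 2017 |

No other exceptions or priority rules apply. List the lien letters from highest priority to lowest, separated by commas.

B, D, A, C

Effective dates: C relates back to 12 July 2018 (work commenced); D is treated as recorded 18 November 2017, the work-commencement date.
Ordering by effective date: B (7 January 2017), D (18 November 2017), A (4 April 2018), C (12 July 2018).
A is already junior to D, so the subordination agreement changes nothing.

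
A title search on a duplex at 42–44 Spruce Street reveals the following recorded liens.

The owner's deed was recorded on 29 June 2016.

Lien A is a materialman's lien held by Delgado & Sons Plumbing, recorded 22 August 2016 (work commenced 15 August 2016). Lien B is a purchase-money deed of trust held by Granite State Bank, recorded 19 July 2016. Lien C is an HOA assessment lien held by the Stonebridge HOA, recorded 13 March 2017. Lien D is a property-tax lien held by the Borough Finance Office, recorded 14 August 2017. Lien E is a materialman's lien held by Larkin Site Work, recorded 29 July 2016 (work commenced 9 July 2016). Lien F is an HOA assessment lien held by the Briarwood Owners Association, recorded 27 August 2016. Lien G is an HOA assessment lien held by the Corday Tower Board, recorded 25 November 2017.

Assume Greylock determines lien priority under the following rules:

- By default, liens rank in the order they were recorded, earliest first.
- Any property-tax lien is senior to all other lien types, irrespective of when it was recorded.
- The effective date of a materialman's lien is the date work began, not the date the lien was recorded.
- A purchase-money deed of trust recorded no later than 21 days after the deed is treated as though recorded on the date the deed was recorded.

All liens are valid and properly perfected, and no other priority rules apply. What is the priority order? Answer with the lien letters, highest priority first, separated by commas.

D, B, E, A, F, C, G

Effective dates after the stated exceptions: A relates back to 15 August 2016 (work commenced); B was recorded within the 21-day window, so its effective date is the deed date 29 June 2016; E's effective date is 9 July 2016, when work began.
D is a property-tax lien and takes priority over every other lien.
Ordering the rest by effective date: B (29 June 2016), E (9 July 2016), A (15 August 2016), F (27 August 2016), C (13 March 2017), G (25 November 2017).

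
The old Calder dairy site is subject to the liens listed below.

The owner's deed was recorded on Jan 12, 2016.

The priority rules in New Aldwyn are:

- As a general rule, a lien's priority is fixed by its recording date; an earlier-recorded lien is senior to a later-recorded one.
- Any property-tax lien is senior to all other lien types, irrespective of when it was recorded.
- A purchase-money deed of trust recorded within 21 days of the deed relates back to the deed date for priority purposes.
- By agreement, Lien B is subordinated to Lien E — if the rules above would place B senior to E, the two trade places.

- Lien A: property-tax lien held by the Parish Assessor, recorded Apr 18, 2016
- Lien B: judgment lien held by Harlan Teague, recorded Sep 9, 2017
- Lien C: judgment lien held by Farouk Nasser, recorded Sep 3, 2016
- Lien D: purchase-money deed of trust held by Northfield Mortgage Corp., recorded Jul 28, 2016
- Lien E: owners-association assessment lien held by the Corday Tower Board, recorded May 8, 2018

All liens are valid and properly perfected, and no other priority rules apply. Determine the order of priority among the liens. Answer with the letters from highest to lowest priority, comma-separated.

Effective dates: D missed the 21-day window (198 days after the deed), so its recording date stands.
As a property-tax lien, A is senior to every other lien.
Among the remaining liens, by effective date: D (Jul 28, 2016), C (Sep 3, 2016), B (Sep 9, 2017), E (May 8, 2018).
Because B would otherwise rank above E, the subordination swaps them.

A, D, C, E, B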